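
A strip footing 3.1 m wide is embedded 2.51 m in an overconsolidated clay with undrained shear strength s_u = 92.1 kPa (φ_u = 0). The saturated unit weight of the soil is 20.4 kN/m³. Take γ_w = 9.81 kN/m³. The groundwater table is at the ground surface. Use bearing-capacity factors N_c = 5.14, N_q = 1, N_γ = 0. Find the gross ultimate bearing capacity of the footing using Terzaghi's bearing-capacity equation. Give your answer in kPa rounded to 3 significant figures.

With the water table at the surface the whole profile is submerged: γ' = 20.4 − 9.81 = 10.59 kN/m³, so q = γ'·D_f = 26.581 kPa.
q_ult = c·N_c + q·N_q
     = 92.1 × 5.14 + 26.581 × 1
     = 473.39 + 26.581 = 499.97 kPa.

q_ult ≈ 500 kPa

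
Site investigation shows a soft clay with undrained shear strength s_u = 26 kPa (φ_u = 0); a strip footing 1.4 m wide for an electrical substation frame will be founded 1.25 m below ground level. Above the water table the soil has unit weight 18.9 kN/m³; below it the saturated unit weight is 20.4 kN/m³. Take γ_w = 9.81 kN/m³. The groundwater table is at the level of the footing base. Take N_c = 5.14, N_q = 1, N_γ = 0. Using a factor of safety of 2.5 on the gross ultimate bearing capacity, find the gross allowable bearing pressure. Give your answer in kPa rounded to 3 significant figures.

Effective surcharge at the founding depth q = γ·D_f = 18.9 × 1.25 = 23.625 kPa.
q_ult = c·N_c + q·N_q
     = 26 × 5.14 + 23.625 × 1
     = 133.64 + 23.625 = 157.26 kPa.
q_all = 157.26 / 2.5 = 62.906 kPa.

q_all ≈ 62.9 kPa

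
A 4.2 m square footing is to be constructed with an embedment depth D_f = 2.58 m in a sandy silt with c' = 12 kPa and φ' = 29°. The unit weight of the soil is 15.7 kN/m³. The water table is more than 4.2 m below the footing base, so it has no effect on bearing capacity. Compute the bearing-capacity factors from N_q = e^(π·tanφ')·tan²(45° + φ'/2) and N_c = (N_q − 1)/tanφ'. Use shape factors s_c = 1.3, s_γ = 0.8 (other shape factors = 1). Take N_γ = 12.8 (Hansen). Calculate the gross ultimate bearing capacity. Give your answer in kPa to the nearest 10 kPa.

tan29° = 0.5543, so N_q = e^(π×0.5543)·tan²(59.5°) = 5.705 × 2.882 = 16.44.
N_c = (16.44 − 1)/tan29° = 27.86.
q = γ·D_f = 15.7 × 2.58 = 40.506 kPa.
c·N_c·s_c = 12 × 27.86 × 1.3 = 434.62 kPa
q·N_q = 40.506 × 16.443 = 666.05 kPa
0.5·γ·B·N_γ·s_γ = 0.5 × 15.7 × 4.2 × 12.8 × 0.8 = 337.61 kPa
q_ult = 434.62 + 666.05 + 337.61 = 1438.3 kPa.

q_ult ≈ 1440 kPa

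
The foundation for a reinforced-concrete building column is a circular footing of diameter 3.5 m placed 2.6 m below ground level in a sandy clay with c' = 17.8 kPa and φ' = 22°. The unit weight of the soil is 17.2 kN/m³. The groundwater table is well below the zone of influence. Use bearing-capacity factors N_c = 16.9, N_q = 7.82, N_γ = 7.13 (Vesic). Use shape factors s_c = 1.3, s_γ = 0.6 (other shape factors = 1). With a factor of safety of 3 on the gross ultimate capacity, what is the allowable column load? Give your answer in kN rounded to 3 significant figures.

P_all ≈ 2790 kN

q = γ·D_f = 17.2 × 2.6 = 44.72 kPa.
c·N_c·s_c = 17.8 × 16.9 × 1.3 = 391.07 kPa
q·N_q = 44.72 × 7.82 = 349.71 kPa
0.5·γ·B·N_γ·s_γ = 0.5 × 17.2 × 3.5 × 7.13 × 0.6 = 128.77 kPa
q_ult = 391.07 + 349.71 + 128.77 = 869.54 kPa.
Gross allowable pressure q_all = 869.54 / 3 = 289.85 kPa.
Footing area = 9.6211 m², so allowable column load = 289.85 × 9.6211 = 2788.7 kN.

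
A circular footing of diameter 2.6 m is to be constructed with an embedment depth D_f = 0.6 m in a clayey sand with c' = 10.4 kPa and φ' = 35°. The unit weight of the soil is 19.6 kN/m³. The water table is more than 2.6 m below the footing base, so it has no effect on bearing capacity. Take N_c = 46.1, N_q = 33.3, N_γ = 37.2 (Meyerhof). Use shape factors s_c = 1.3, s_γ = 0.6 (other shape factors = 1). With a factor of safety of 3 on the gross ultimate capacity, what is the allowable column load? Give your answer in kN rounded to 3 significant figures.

Overburden at base level: q = 19.6 × 0.6 = 11.76 kPa.
Cohesion term c·N_c·s_c = 10.4 × 46.1 × 1.3 = 623.27 kPa; surcharge term q·N_q = 11.76 × 33.3 = 391.61 kPa; self-weight term 0.5·γ·B·N_γ·s_γ = 0.5 × 19.6 × 2.6 × 37.2 × 0.6 = 568.71 kPa.
q_ult = 623.27 + 391.61 + 568.71 = 1583.6 kPa.
Gross allowable pressure q_all = 1583.6 / 3 = 527.86 kPa.
Footing area = 5.3093 m², so allowable column load = 527.86 × 5.3093 = 2802.6 kN.

P_all ≈ 2800 kN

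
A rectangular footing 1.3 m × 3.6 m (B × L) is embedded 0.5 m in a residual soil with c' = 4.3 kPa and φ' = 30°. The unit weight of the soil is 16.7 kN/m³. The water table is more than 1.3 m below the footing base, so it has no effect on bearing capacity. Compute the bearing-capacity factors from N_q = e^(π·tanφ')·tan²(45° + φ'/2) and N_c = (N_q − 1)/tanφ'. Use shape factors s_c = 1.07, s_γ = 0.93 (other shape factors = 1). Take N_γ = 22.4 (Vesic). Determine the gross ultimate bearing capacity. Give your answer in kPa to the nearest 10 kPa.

tan30° = 0.5774, so N_q = e^(π×0.5774)·tan²(60°) = 6.134 × 3.0 = 18.4.
N_c = (18.4 − 1)/tan30° = 30.14.
Overburden at base level: q = 16.7 × 0.5 = 8.35 kPa.
Cohesion term c·N_c·s_c = 4.3 × 30.14 × 1.07 = 138.67 kPa; surcharge term q·N_q = 8.35 × 18.401 = 153.65 kPa; self-weight term 0.5·γ·B·N_γ·s_γ = 0.5 × 16.7 × 1.3 × 22.4 × 0.93 = 226.13 kPa.
q_ult = 138.67 + 153.65 + 226.13 = 518.45 kPa.

q_ult ≈ 520 kPa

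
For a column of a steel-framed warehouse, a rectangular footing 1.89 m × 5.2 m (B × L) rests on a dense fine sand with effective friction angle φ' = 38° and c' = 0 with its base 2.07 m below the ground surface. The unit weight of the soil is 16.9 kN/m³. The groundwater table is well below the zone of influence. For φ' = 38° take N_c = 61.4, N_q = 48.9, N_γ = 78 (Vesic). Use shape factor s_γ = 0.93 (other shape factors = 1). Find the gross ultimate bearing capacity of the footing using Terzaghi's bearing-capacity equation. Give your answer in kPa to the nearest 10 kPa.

q_ult ≈ 2870 kPa

q = γ·D_f = 16.9 × 2.07 = 34.983 kPa.
q·N_q = 34.983 × 48.9 = 1710.7 kPa
0.5·γ·B·N_γ·s_γ = 0.5 × 16.9 × 1.89 × 78 × 0.93 = 1158.5 kPa
q_ult = 1710.7 + 1158.5 = 2869.2 kPa.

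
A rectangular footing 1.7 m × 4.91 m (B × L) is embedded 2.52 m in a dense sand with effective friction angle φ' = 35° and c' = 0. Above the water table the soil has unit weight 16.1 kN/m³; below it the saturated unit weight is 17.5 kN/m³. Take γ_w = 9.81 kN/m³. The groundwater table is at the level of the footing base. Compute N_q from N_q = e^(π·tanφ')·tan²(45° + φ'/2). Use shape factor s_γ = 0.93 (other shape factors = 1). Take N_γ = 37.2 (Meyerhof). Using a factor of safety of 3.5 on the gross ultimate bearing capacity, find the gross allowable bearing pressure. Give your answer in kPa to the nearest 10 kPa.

N_q = e^(π·tan35°)·tan²(62.5°) = 33.3.
Effective surcharge at the founding depth q = γ·D_f = 16.1 × 2.52 = 40.572 kPa.
The water table coincides with the base, so in the self-weight term γ → γ' = 7.69 kN/m³.
q_ult = q·N_q + 0.5·γ·B·N_γ·s_γ
     = 40.572 × 33.296 + 0.5 × 7.69 × 1.7 × 37.2 × 0.93
     = 1350.9 + 226.14 = 1577 kPa.
q_all = 1577 / 3.5 = 450.58 kPa.

q_all ≈ 450 kPa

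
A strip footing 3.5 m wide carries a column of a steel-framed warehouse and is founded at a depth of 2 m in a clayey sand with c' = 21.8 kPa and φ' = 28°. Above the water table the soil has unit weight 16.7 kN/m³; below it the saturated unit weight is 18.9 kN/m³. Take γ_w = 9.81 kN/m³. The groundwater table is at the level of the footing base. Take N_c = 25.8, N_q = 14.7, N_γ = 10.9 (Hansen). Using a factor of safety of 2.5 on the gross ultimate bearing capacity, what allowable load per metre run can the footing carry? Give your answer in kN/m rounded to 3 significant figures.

≈ 1720 kN/m

q = γ·D_f = 16.7 × 2 = 33.4 kPa.
For the ½γBN_γ term take γ' = 18.9 − 9.81 = 9.09 kN/m³ (soil below base is submerged).
c·N_c = 21.8 × 25.8 = 562.44 kPa
q·N_q = 33.4 × 14.7 = 490.98 kPa
0.5·γ·B·N_γ = 0.5 × 9.09 × 3.5 × 10.9 = 173.39 kPa
q_ult = 562.44 + 490.98 + 173.39 = 1226.8 kPa.
Gross allowable pressure q_all = 1226.8 / 2.5 = 490.72 kPa.
Allowable wall load = q_all × B = 490.72 × 3.5 = 1717.5 kN per metre run.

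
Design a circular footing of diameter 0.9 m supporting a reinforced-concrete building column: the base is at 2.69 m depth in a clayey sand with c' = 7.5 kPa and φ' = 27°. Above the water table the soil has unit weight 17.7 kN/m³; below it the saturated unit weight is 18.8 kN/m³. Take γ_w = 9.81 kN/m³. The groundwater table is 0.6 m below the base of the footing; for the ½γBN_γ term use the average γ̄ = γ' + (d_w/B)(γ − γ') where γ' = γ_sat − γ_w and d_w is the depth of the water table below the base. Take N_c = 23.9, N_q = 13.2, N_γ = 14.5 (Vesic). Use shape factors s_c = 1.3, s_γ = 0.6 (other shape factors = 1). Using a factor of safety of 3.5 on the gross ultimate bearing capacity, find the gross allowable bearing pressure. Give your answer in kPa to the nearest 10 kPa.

q_all ≈ 260 kPa

Overburden at base level: q = 17.7 × 2.69 = 47.613 kPa.
The water table is 0.6 m below the base (< B = 0.9 m), so the ½γBN_γ term uses γ̄ = γ' + (d_w/B)(γ − γ') = 8.99 + (0.6/0.9)(17.7 − 8.99) = 14.797 kN/m³.
Cohesion term c·N_c·s_c = 7.5 × 23.9 × 1.3 = 233.03 kPa; surcharge term q·N_q = 47.613 × 13.2 = 628.49 kPa; self-weight term 0.5·γ·B·N_γ·s_γ = 0.5 × 14.797 × 0.9 × 14.5 × 0.6 = 57.929 kPa.
q_ult = 233.03 + 628.49 + 57.929 = 919.45 kPa.
q_all = 919.45 / 3.5 = 262.7 kPa.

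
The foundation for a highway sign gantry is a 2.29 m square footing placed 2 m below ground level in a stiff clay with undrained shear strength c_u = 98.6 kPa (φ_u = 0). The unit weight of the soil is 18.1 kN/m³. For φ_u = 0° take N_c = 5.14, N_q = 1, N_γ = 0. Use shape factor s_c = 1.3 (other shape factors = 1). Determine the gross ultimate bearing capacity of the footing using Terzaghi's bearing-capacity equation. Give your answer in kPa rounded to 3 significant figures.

Effective surcharge at the founding depth q = γ·D_f = 18.1 × 2 = 36.2 kPa.
q_ult = c·N_c·s_c + q·N_q
     = 98.6 × 5.14 × 1.3 + 36.2 × 1
     = 658.85 + 36.2 = 695.05 kPa.

q_ult ≈ 695 kPa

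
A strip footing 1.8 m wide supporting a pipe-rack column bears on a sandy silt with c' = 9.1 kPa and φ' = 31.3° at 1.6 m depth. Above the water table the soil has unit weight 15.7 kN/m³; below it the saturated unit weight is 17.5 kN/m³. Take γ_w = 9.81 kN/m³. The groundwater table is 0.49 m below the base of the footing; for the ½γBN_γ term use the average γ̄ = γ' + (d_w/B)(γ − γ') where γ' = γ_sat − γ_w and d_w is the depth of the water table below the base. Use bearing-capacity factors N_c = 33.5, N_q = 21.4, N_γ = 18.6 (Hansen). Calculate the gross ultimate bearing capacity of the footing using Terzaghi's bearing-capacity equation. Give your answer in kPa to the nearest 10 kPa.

q_ult ≈ 1010 kPa

q = γ·D_f = 15.7 × 1.6 = 25.12 kPa.
γ' = 7.69 kN/m³; averaging over the depth B below the base, γ̄ = γ' + (d_w/B)(γ − γ') = 9.8705 kN/m³.
c·N_c = 9.1 × 33.5 = 304.85 kPa
q·N_q = 25.12 × 21.4 = 537.57 kPa
0.5·γ·B·N_γ = 0.5 × 9.8705 × 1.8 × 18.6 = 165.23 kPa
q_ult = 304.85 + 537.57 + 165.23 = 1007.7 kPa.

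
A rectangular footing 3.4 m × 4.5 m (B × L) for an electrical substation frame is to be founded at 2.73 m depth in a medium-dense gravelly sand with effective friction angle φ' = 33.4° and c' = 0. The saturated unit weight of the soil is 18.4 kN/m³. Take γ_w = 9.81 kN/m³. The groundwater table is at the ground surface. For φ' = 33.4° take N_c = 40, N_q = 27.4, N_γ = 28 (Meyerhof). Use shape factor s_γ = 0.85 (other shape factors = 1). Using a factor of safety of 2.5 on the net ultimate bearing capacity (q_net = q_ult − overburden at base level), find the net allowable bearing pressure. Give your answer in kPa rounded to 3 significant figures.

q_all(net) ≈ 387 kPa

Water table at ground surface, so effective unit weight γ' = 18.4 − 9.81 = 8.59 kN/m³ is used throughout; overburden q = 8.59 × 2.73 = 23.451 kPa; the same γ' applies in the ½γBN_γ term.
Surcharge term q·N_q = 23.451 × 27.4 = 642.55 kPa; self-weight term 0.5·γ·B·N_γ·s_γ = 0.5 × 8.59 × 3.4 × 28 × 0.85 = 347.55 kPa.
q_ult = 642.55 + 347.55 = 990.1 kPa.
q_net = 990.1 − 23.451 = 966.65 kPa.
q_all(net) = 966.65 / 2.5 = 386.66 kPa.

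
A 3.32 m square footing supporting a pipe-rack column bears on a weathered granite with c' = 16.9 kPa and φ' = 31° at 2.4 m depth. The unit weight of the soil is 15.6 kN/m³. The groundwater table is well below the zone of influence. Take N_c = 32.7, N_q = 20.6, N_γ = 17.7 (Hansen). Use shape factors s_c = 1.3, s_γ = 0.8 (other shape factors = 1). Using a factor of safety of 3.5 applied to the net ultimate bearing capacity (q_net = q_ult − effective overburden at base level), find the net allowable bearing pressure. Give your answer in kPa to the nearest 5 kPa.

Effective surcharge at the founding depth q = γ·D_f = 15.6 × 2.4 = 37.44 kPa.
q_ult = c·N_c·s_c + q·N_q + 0.5·γ·B·N_γ·s_γ
     = 16.9 × 32.7 × 1.3 + 37.44 × 20.6 + 0.5 × 15.6 × 3.32 × 17.7 × 0.8
     = 718.42 + 771.26 + 366.69 = 1856.4 kPa.
Net ultimate: q_net = 1856.4 − 37.44 = 1818.9 kPa.
q_all(net) = 1818.9 / 3.5 = 519.69 kPa.

q_all(net) ≈ 520 kPa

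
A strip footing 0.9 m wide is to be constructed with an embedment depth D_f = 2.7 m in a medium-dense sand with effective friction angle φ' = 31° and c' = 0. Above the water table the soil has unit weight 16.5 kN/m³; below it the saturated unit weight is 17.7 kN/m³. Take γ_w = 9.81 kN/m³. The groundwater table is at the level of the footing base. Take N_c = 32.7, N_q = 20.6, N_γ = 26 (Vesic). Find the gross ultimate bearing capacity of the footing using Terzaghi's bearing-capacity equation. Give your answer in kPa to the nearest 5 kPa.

q_ult ≈ 1010 kPa

Overburden at base level: q = 16.5 × 2.7 = 44.55 kPa.
Below the base the soil is submerged, so the ½γBN_γ term uses γ' = 17.7 − 9.81 = 7.89 kN/m³.
Surcharge term q·N_q = 44.55 × 20.6 = 917.73 kPa; self-weight term 0.5·γ·B·N_γ = 0.5 × 7.89 × 0.9 × 26 = 92.313 kPa.
q_ult = 917.73 + 92.313 = 1010 kPa.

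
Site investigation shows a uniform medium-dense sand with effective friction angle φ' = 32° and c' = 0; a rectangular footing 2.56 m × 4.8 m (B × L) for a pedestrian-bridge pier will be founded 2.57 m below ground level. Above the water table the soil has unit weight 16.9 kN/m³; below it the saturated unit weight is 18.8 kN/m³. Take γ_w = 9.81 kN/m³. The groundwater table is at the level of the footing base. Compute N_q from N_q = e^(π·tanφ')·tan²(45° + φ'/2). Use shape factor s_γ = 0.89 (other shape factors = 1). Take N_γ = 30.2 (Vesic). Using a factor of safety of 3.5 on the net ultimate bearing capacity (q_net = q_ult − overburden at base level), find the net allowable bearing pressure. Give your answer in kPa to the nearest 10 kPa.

N_q = e^(π·tan32°)·tan²(61°) = 23.18.
Overburden at base level: q = 16.9 × 2.57 = 43.433 kPa.
Below the base the soil is submerged, so the ½γBN_γ term uses γ' = 18.8 − 9.81 = 8.99 kN/m³.
Surcharge term q·N_q = 43.433 × 23.177 = 1006.6 kPa; self-weight term 0.5·γ·B·N_γ·s_γ = 0.5 × 8.99 × 2.56 × 30.2 × 0.89 = 309.29 kPa.
q_ult = 1006.6 + 309.29 = 1315.9 kPa.
q_net = 1315.9 − 43.433 = 1272.5 kPa.
q_all(net) = 1272.5 / 3.5 = 363.57 kPa.

q_all(net) ≈ 360 kPa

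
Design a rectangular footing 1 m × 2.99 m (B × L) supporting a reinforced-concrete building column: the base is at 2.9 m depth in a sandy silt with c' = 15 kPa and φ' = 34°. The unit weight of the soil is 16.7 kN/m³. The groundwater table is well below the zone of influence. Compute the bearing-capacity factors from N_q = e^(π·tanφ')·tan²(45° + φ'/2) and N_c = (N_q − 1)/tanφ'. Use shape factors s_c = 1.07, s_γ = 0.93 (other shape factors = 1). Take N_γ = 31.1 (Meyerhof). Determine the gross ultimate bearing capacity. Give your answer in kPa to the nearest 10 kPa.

q_ult ≈ 2340 kPa

tan34° = 0.6745, so N_q = e^(π×0.6745)·tan²(62°) = 8.323 × 3.537 = 29.44.
N_c = (29.44 − 1)/tan34° = 42.16.
Effective surcharge at the founding depth q = γ·D_f = 16.7 × 2.9 = 48.43 kPa.
q_ult = c·N_c·s_c + q·N_q + 0.5·γ·B·N_γ·s_γ
     = 15 × 42.164 × 1.07 + 48.43 × 29.44 + 0.5 × 16.7 × 1 × 31.1 × 0.93
     = 676.73 + 1425.8 + 241.51 = 2344 kPa.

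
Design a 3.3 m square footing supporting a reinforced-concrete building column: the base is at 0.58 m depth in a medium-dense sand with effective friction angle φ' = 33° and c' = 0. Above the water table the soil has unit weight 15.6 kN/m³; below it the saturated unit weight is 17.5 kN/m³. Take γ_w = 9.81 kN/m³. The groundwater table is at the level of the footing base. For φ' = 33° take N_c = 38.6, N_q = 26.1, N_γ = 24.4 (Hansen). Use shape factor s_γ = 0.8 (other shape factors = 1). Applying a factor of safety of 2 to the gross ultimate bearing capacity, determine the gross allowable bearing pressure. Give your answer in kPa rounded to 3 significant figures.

q_all ≈ 242 kPa

q = γ·D_f = 15.6 × 0.58 = 9.048 kPa.
For the ½γBN_γ term take γ' = 17.5 − 9.81 = 7.69 kN/m³ (soil below base is submerged).
q·N_q = 9.048 × 26.1 = 236.15 kPa
0.5·γ·B·N_γ·s_γ = 0.5 × 7.69 × 3.3 × 24.4 × 0.8 = 247.68 kPa
q_ult = 236.15 + 247.68 = 483.83 kPa.
q_all = q_ult / FS = 483.83 / 2 = 241.92 kPa.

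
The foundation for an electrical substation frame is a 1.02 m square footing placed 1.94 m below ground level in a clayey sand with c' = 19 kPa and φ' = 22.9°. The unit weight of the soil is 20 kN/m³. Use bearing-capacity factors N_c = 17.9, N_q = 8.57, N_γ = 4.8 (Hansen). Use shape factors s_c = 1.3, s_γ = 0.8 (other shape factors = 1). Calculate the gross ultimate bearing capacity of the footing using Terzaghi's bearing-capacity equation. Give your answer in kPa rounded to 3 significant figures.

Effective surcharge at the founding depth q = γ·D_f = 20 × 1.94 = 38.8 kPa.
q_ult = c·N_c·s_c + q·N_q + 0.5·γ·B·N_γ·s_γ
     = 19 × 17.9 × 1.3 + 38.8 × 8.57 + 0.5 × 20 × 1.02 × 4.8 × 0.8
     = 442.13 + 332.52 + 39.168 = 813.81 kPa.

q_ult ≈ 814 kPa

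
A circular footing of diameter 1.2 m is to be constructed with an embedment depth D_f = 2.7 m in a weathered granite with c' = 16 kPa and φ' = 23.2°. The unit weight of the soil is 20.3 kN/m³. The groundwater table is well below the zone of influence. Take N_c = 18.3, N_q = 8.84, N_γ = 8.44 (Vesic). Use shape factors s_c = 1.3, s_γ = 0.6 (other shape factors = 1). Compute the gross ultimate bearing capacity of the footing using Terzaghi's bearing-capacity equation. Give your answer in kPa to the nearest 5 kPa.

q_ult ≈ 925 kPa

Effective surcharge at the founding depth q = γ·D_f = 20.3 × 2.7 = 54.81 kPa.
q_ult = c·N_c·s_c + q·N_q + 0.5·γ·B·N_γ·s_γ
     = 16 × 18.3 × 1.3 + 54.81 × 8.84 + 0.5 × 20.3 × 1.2 × 8.44 × 0.6
     = 380.64 + 484.52 + 61.68 = 926.84 kPa.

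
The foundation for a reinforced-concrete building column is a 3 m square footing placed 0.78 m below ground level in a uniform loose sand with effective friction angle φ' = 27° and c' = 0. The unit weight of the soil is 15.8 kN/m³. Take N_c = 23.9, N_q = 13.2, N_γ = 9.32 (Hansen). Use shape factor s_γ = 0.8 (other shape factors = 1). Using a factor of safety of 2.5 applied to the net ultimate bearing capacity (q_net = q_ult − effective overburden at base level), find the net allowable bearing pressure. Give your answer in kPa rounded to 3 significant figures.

q_all(net) ≈ 131 kPa

Effective surcharge at the founding depth q = γ·D_f = 15.8 × 0.78 = 12.324 kPa.
q_ult = q·N_q + 0.5·γ·B·N_γ·s_γ
     = 12.324 × 13.2 + 0.5 × 15.8 × 3 × 9.32 × 0.8
     = 162.68 + 176.71 = 339.38 kPa.
Net ultimate: q_net = 339.38 − 12.324 = 327.06 kPa.
q_all(net) = 327.06 / 2.5 = 130.82 kPa.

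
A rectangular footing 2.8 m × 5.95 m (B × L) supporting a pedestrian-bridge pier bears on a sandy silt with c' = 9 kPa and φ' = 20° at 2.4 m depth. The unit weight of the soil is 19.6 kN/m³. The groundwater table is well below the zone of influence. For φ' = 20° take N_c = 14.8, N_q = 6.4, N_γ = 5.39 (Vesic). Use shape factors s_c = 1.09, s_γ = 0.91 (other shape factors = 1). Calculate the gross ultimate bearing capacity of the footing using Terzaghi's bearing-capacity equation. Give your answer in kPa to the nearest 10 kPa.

q_ult ≈ 580 kPa

Effective surcharge at the founding depth q = γ·D_f = 19.6 × 2.4 = 47.04 kPa.
q_ult = c·N_c·s_c + q·N_q + 0.5·γ·B·N_γ·s_γ
     = 9 × 14.8 × 1.09 + 47.04 × 6.4 + 0.5 × 19.6 × 2.8 × 5.39 × 0.91
     = 145.19 + 301.06 + 134.59 = 580.83 kPa.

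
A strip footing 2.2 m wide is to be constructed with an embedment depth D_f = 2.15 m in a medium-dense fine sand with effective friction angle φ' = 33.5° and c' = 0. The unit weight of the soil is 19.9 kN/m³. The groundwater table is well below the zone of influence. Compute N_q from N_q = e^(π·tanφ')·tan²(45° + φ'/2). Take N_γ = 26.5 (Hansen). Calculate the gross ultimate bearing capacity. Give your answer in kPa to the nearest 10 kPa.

tan33.5° = 0.6619, so N_q = e^(π×0.6619)·tan²(61.75°) = 7.999 × 3.464 = 27.71.
Overburden at base level: q = 19.9 × 2.15 = 42.785 kPa.
Surcharge term q·N_q = 42.785 × 27.707 = 1185.5 kPa; self-weight term 0.5·γ·B·N_γ = 0.5 × 19.9 × 2.2 × 26.5 = 580.09 kPa.
q_ult = 1185.5 + 580.09 = 1765.5 kPa.

q_ult ≈ 1770 kPa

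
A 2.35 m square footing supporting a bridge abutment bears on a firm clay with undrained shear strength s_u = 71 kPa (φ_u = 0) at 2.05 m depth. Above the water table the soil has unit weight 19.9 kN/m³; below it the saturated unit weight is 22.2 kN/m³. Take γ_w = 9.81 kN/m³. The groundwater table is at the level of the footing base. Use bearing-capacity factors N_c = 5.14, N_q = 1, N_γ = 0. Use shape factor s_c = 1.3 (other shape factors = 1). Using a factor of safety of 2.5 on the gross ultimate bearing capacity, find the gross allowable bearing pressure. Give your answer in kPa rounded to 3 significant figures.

Effective surcharge at the founding depth q = γ·D_f = 19.9 × 2.05 = 40.795 kPa.
q_ult = c·N_c·s_c + q·N_q
     = 71 × 5.14 × 1.3 + 40.795 × 1
     = 474.42 + 40.795 = 515.22 kPa.
q_all = 515.22 / 2.5 = 206.09 kPa.

q_all ≈ 206 kPa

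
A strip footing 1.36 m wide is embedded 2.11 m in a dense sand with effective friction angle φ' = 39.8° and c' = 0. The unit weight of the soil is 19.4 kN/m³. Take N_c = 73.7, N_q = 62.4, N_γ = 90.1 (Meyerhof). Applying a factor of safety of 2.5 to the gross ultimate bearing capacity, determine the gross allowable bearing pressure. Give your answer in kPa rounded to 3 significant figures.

q_all ≈ 1500 kPa

q = γ·D_f = 19.4 × 2.11 = 40.934 kPa.
q·N_q = 40.934 × 62.4 = 2554.3 kPa
0.5·γ·B·N_γ = 0.5 × 19.4 × 1.36 × 90.1 = 1188.6 kPa
q_ult = 2554.3 + 1188.6 = 3742.9 kPa.
q_all = q_ult / FS = 3742.9 / 2.5 = 1497.2 kPa.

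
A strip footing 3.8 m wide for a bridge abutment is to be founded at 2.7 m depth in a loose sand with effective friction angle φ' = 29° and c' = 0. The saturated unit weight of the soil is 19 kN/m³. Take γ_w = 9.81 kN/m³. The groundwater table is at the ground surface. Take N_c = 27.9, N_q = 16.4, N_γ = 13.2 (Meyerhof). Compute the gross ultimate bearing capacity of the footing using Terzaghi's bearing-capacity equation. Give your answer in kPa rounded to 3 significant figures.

q_ult ≈ 637 kPa

Water table at ground surface, so effective unit weight γ' = 19 − 9.81 = 9.19 kN/m³ is used throughout; overburden q = 9.19 × 2.7 = 24.813 kPa; the same γ' applies in the ½γBN_γ term.
Surcharge term q·N_q = 24.813 × 16.4 = 406.93 kPa; self-weight term 0.5·γ·B·N_γ = 0.5 × 9.19 × 3.8 × 13.2 = 230.49 kPa.
q_ult = 406.93 + 230.49 = 637.42 kPa.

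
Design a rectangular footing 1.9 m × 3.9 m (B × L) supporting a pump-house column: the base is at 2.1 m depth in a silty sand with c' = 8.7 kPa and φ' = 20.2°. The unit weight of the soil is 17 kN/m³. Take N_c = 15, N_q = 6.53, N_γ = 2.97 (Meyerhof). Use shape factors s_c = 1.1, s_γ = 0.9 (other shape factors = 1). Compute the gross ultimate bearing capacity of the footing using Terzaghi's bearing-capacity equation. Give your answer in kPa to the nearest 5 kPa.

Effective surcharge at the founding depth q = γ·D_f = 17 × 2.1 = 35.7 kPa.
q_ult = c·N_c·s_c + q·N_q + 0.5·γ·B·N_γ·s_γ
     = 8.7 × 15 × 1.1 + 35.7 × 6.53 + 0.5 × 17 × 1.9 × 2.97 × 0.9
     = 143.55 + 233.12 + 43.169 = 419.84 kPa.

q_ult ≈ 420 kPa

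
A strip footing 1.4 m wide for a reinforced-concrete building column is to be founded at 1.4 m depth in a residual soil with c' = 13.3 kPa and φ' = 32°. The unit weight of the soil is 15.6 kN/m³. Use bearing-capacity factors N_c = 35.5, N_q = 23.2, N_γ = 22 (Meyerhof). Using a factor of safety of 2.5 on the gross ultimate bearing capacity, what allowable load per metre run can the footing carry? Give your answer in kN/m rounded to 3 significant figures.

Overburden at base level: q = 15.6 × 1.4 = 21.84 kPa.
Cohesion term c·N_c = 13.3 × 35.5 = 472.15 kPa; surcharge term q·N_q = 21.84 × 23.2 = 506.69 kPa; self-weight term 0.5·γ·B·N_γ = 0.5 × 15.6 × 1.4 × 22 = 240.24 kPa.
q_ult = 472.15 + 506.69 + 240.24 = 1219.1 kPa.
Gross allowable pressure q_all = 1219.1 / 2.5 = 487.63 kPa.
Allowable wall load = q_all × B = 487.63 × 1.4 = 682.68 kN per metre run.

≈ 683 kN/m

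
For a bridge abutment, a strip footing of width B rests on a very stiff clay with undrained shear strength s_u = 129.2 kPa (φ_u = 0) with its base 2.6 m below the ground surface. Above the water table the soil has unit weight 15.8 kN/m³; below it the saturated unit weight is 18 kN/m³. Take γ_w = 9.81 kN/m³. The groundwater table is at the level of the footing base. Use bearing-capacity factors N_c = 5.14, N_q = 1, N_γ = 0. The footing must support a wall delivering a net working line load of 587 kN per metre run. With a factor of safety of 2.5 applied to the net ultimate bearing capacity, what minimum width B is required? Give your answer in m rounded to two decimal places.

B = 2.21 m

Overburden at base level: q = 15.8 × 2.6 = 41.08 kPa.
Cohesion term c·N_c = 129.2 × 5.14 = 664.09 kPa; surcharge term q·N_q = 41.08 × 1 = 41.08 kPa.
q_ult = 664.09 + 41.08 = 705.17 kPa.
For φ = 0 the ½γBN_γ term vanishes, so q_ult is independent of B. q_net = 705.17 − 41.08 = 664.09 kPa; q_all(net) = 664.09/2.5 = 265.64 kPa.
Required width B = w / q_all(net) = 587 / 265.64 = 2.21 m.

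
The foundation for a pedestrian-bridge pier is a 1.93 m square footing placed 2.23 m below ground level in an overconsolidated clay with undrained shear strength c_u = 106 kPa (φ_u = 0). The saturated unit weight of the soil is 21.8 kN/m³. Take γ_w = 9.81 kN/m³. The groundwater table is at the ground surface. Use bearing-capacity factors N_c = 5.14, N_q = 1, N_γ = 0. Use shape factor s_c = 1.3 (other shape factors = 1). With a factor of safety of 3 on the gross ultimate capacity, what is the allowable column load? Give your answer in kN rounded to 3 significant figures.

Water table at ground surface, so effective unit weight γ' = 21.8 − 9.81 = 11.99 kN/m³ is used throughout; overburden q = 11.99 × 2.23 = 26.738 kPa.
Cohesion term c·N_c·s_c = 106 × 5.14 × 1.3 = 708.29 kPa; surcharge term q·N_q = 26.738 × 1 = 26.738 kPa.
q_ult = 708.29 + 26.738 = 735.03 kPa.
Gross allowable pressure q_all = 735.03 / 3 = 245.01 kPa.
Footing area = 3.7249 m², so allowable column load = 245.01 × 3.7249 = 912.64 kN.

P_all ≈ 913 kN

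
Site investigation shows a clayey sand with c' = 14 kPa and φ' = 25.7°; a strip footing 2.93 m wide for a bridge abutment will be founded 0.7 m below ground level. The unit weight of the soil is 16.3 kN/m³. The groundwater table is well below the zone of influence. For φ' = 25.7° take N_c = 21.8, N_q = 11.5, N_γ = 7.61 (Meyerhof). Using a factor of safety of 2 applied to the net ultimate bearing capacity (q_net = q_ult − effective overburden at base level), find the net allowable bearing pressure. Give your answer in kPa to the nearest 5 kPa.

q_all(net) ≈ 305 kPa

Effective surcharge at the founding depth q = γ·D_f = 16.3 × 0.7 = 11.41 kPa.
q_ult = c·N_c + q·N_q + 0.5·γ·B·N_γ
     = 14 × 21.8 + 11.41 × 11.5 + 0.5 × 16.3 × 2.93 × 7.61
     = 305.2 + 131.22 + 181.72 = 618.14 kPa.
Net ultimate: q_net = 618.14 − 11.41 = 606.73 kPa.
q_all(net) = 606.73 / 2 = 303.36 kPa.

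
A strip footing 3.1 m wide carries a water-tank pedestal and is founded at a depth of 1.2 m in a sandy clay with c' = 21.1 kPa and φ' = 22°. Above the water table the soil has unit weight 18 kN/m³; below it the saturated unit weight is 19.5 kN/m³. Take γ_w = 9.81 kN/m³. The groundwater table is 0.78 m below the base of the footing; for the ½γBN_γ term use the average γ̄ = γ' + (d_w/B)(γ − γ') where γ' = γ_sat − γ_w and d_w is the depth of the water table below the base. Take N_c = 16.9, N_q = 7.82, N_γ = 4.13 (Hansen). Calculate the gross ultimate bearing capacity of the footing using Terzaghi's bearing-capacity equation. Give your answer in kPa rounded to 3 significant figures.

Effective surcharge at the founding depth q = γ·D_f = 18 × 1.2 = 21.6 kPa.
With d_w = 0.78 m < B, γ̄ = 9.69 + (0.78/3.1) × (18 − 9.69) = 11.781 kN/m³.
q_ult = c·N_c + q·N_q + 0.5·γ·B·N_γ
     = 21.1 × 16.9 + 21.6 × 7.82 + 0.5 × 11.781 × 3.1 × 4.13
     = 356.59 + 168.91 + 75.415 = 600.92 kPa.

q_ult ≈ 601 kPa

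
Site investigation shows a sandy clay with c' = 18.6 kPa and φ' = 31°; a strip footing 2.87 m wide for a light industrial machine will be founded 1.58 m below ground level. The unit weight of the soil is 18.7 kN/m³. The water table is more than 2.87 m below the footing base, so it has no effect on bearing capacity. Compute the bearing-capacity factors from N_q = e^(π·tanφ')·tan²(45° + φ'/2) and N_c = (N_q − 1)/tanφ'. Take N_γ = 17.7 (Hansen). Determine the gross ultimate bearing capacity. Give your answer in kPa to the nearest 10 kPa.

tan31° = 0.6009, so N_q = e^(π×0.6009)·tan²(60.5°) = 6.604 × 3.124 = 20.63.
N_c = (20.63 − 1)/tan31° = 32.67.
Overburden at base level: q = 18.7 × 1.58 = 29.546 kPa.
Cohesion term c·N_c = 18.6 × 32.671 = 607.68 kPa; surcharge term q·N_q = 29.546 × 20.631 = 609.56 kPa; self-weight term 0.5·γ·B·N_γ = 0.5 × 18.7 × 2.87 × 17.7 = 474.97 kPa.
q_ult = 607.68 + 609.56 + 474.97 = 1692.2 kPa.

q_ult ≈ 1690 kPa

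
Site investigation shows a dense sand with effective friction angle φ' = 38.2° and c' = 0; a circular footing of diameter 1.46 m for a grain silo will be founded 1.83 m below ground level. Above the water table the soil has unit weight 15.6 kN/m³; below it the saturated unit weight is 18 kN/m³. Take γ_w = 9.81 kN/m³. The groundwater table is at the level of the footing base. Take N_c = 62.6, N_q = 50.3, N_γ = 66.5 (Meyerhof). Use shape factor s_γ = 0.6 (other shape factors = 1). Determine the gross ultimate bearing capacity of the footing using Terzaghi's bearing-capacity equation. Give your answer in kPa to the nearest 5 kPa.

q = γ·D_f = 15.6 × 1.83 = 28.548 kPa.
For the ½γBN_γ term take γ' = 18 − 9.81 = 8.19 kN/m³ (soil below base is submerged).
q·N_q = 28.548 × 50.3 = 1436 kPa
0.5·γ·B·N_γ·s_γ = 0.5 × 8.19 × 1.46 × 66.5 × 0.6 = 238.55 kPa
q_ult = 1436 + 238.55 = 1674.5 kPa.

q_ult ≈ 1675 kPa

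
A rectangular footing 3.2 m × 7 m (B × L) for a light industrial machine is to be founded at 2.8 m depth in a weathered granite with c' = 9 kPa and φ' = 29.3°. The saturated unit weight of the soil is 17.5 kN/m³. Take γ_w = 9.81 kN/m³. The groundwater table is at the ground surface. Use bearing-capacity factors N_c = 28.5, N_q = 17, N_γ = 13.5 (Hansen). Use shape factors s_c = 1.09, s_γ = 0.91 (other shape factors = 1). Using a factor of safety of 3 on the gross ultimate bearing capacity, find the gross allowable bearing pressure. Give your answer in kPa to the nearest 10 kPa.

q_all ≈ 270 kPa

Water table at ground surface, so effective unit weight γ' = 17.5 − 9.81 = 7.69 kN/m³ is used throughout; overburden q = 7.69 × 2.8 = 21.532 kPa; the same γ' applies in the ½γBN_γ term.
Cohesion term c·N_c·s_c = 9 × 28.5 × 1.09 = 279.59 kPa; surcharge term q·N_q = 21.532 × 17 = 366.04 kPa; self-weight term 0.5·γ·B·N_γ·s_γ = 0.5 × 7.69 × 3.2 × 13.5 × 0.91 = 151.15 kPa.
q_ult = 279.59 + 366.04 + 151.15 = 796.78 kPa.
q_all = 796.78 / 3 = 265.59 kPa.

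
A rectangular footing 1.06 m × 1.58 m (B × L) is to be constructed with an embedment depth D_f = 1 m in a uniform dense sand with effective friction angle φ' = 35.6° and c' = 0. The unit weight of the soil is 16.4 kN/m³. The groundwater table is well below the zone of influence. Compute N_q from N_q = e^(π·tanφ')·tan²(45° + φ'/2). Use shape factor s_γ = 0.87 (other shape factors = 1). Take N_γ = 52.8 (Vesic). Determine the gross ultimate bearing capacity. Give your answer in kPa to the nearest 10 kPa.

q_ult ≈ 990 kPa

tan35.6° = 0.7159, so N_q = e^(π×0.7159)·tan²(62.8°) = 9.48 × 3.786 = 35.89.
Effective surcharge at the founding depth q = γ·D_f = 16.4 × 1 = 16.4 kPa.
q_ult = q·N_q + 0.5·γ·B·N_γ·s_γ
     = 16.4 × 35.891 + 0.5 × 16.4 × 1.06 × 52.8 × 0.87
     = 588.62 + 399.28 = 987.89 kPa.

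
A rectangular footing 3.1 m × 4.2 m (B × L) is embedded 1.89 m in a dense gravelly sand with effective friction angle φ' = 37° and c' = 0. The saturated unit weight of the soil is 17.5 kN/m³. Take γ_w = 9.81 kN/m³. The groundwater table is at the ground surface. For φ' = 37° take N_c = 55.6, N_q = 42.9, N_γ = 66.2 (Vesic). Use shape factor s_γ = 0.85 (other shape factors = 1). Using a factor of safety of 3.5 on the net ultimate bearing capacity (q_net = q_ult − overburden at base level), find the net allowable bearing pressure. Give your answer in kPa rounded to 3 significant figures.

q_all(net) ≈ 366 kPa

With the water table at the surface the whole profile is submerged: γ' = 17.5 − 9.81 = 7.69 kN/m³, so q = γ'·D_f = 14.534 kPa; the same γ' applies in the ½γBN_γ term.
q_ult = q·N_q + 0.5·γ·B·N_γ·s_γ
     = 14.534 × 42.9 + 0.5 × 7.69 × 3.1 × 66.2 × 0.85
     = 623.51 + 670.71 = 1294.2 kPa.
q_net = 1294.2 − 14.534 = 1279.7 kPa.
q_all(net) = 1279.7 / 3.5 = 365.63 kPa.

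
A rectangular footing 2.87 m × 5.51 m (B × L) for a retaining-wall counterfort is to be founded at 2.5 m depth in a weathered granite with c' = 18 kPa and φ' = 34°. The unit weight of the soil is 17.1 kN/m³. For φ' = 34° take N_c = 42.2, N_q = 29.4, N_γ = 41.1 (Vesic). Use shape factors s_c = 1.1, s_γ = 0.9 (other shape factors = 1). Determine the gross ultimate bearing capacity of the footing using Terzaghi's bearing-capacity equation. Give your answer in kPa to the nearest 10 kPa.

q = γ·D_f = 17.1 × 2.5 = 42.75 kPa.
c·N_c·s_c = 18 × 42.2 × 1.1 = 835.56 kPa
q·N_q = 42.75 × 29.4 = 1256.8 kPa
0.5·γ·B·N_γ·s_γ = 0.5 × 17.1 × 2.87 × 41.1 × 0.9 = 907.68 kPa
q_ult = 835.56 + 1256.8 + 907.68 = 3000.1 kPa.

q_ult ≈ 3000 kPa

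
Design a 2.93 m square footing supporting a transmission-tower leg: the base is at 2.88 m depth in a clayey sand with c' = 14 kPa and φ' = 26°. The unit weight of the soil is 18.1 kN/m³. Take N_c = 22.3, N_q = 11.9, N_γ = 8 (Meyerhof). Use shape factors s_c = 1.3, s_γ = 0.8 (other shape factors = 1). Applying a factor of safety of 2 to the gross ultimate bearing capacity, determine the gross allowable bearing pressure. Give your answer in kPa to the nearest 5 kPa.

q_all ≈ 600 kPa

Overburden at base level: q = 18.1 × 2.88 = 52.128 kPa.
Cohesion term c·N_c·s_c = 14 × 22.3 × 1.3 = 405.86 kPa; surcharge term q·N_q = 52.128 × 11.9 = 620.32 kPa; self-weight term 0.5·γ·B·N_γ·s_γ = 0.5 × 18.1 × 2.93 × 8 × 0.8 = 169.71 kPa.
q_ult = 405.86 + 620.32 + 169.71 = 1195.9 kPa.
q_all = q_ult / FS = 1195.9 / 2 = 597.94 kPa.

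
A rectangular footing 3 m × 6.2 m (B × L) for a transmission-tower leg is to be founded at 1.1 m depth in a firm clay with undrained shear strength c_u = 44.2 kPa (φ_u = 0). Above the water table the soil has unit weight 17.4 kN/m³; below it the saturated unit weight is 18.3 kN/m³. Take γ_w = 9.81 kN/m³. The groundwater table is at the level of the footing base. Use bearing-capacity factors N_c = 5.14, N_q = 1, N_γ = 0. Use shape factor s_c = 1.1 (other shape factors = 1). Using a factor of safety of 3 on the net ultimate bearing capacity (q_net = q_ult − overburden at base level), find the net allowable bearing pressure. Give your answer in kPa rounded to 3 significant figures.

Overburden at base level: q = 17.4 × 1.1 = 19.14 kPa.
Cohesion term c·N_c·s_c = 44.2 × 5.14 × 1.1 = 249.91 kPa; surcharge term q·N_q = 19.14 × 1 = 19.14 kPa.
q_ult = 249.91 + 19.14 = 269.05 kPa.
q_net = 269.05 − 19.14 = 249.91 kPa.
q_all(net) = 249.91 / 3 = 83.302 kPa.

q_all(net) ≈ 83.3 kPa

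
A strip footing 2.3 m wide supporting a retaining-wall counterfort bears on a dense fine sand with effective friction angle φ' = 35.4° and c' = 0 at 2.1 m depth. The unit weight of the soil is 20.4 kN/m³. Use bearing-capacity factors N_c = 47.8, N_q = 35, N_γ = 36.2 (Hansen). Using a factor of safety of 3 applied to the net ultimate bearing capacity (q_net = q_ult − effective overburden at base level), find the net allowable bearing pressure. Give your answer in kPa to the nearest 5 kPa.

q = γ·D_f = 20.4 × 2.1 = 42.84 kPa.
q·N_q = 42.84 × 35 = 1499.4 kPa
0.5·γ·B·N_γ = 0.5 × 20.4 × 2.3 × 36.2 = 849.25 kPa
q_ult = 1499.4 + 849.25 = 2348.7 kPa.
Net ultimate: q_net = 2348.7 − 42.84 = 2305.8 kPa.
q_all(net) = 2305.8 / 3 = 768.6 kPa.

q_all(net) ≈ 770 kPa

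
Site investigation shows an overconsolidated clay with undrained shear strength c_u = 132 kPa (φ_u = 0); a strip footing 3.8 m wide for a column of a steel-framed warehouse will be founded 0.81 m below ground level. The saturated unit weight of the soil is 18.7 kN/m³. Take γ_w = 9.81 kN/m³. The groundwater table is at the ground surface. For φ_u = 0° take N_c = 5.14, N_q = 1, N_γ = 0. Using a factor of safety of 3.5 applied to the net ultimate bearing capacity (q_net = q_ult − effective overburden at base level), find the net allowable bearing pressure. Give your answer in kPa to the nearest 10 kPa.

q_all(net) ≈ 190 kPa

Water table at ground surface, so effective unit weight γ' = 18.7 − 9.81 = 8.89 kN/m³ is used throughout; overburden q = 8.89 × 0.81 = 7.2009 kPa.
Cohesion term c·N_c = 132 × 5.14 = 678.48 kPa; surcharge term q·N_q = 7.2009 × 1 = 7.2009 kPa.
q_ult = 678.48 + 7.2009 = 685.68 kPa.
Net ultimate: q_net = 685.68 − 7.2009 = 678.48 kPa.
q_all(net) = 678.48 / 3.5 = 193.85 kPa.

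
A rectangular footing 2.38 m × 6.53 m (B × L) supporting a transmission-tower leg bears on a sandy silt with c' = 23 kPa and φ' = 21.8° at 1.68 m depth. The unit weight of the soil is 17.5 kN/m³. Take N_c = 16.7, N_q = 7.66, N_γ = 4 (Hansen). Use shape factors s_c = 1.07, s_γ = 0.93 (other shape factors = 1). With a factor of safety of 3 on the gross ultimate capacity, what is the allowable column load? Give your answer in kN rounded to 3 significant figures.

P_all ≈ 3700 kN

q = γ·D_f = 17.5 × 1.68 = 29.4 kPa.
c·N_c·s_c = 23 × 16.7 × 1.07 = 410.99 kPa
q·N_q = 29.4 × 7.66 = 225.2 kPa
0.5·γ·B·N_γ·s_γ = 0.5 × 17.5 × 2.38 × 4 × 0.93 = 77.469 kPa
q_ult = 410.99 + 225.2 + 77.469 = 713.66 kPa.
Gross allowable pressure q_all = 713.66 / 3 = 237.89 kPa.
Footing area = 15.5414 m², so allowable column load = 237.89 × 15.5414 = 3697.1 kN.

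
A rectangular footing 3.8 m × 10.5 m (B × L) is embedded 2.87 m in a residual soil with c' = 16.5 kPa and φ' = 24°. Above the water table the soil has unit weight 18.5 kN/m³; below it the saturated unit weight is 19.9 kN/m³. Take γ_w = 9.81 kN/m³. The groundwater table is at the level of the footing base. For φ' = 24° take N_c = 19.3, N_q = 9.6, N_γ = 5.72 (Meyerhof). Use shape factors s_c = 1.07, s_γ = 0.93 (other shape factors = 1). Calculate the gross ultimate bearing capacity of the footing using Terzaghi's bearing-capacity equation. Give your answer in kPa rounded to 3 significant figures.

Effective surcharge at the founding depth q = γ·D_f = 18.5 × 2.87 = 53.095 kPa.
The water table coincides with the base, so in the self-weight term γ → γ' = 10.09 kN/m³.
q_ult = c·N_c·s_c + q·N_q + 0.5·γ·B·N_γ·s_γ
     = 16.5 × 19.3 × 1.07 + 53.095 × 9.6 + 0.5 × 10.09 × 3.8 × 5.72 × 0.93
     = 340.74 + 509.71 + 101.98 = 952.44 kPa.

q_ult ≈ 952 kPa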